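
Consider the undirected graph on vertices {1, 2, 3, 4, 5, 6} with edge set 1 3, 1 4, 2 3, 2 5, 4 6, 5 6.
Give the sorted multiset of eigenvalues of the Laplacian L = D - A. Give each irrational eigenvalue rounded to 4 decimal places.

Reading degrees in the order [1, 2, 3, 4, 5, 6] gives [2, 2, 2, 2, 2, 2]; set D = diag(2, 2, 2, 2, 2, 2) and form L = D - A. The multiplicity of 0 as a Laplacian eigenvalue equals the number of connected components. By the matrix-tree theorem the graph has (1/6) * product of the nonzero eigenvalues = 6 spanning trees.

[0, 1, 1, 3, 3, 4]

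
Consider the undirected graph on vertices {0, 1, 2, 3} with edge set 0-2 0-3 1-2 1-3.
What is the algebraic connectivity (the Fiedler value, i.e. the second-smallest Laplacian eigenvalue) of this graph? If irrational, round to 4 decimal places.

With the vertex order [0, 1, 2, 3], the degrees are [2, 2, 2, 2], giving D = diag(2, 2, 2, 2) and L = D - A. The smallest Laplacian eigenvalue is always 0. The next one, lambda_2 = 2, measures how hard the graph is to disconnect: larger values mean better connectivity. There is one zero in the spectrum, matching the 1 component.

2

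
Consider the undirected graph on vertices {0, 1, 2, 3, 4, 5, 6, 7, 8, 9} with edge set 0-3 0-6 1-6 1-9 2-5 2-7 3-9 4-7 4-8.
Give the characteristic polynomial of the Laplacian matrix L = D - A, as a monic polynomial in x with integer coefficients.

x^10 - 18x^9 + 136x^8 - 560x^7 + 1365x^6 - 2000x^5 + 1700x^4 - 750x^3 + 125x^2

Reading degrees in the order [0, 1, 2, 3, 4, 5, 6, 7, 8, 9] gives [2, 2, 2, 2, 2, 1, 2, 2, 1, 2]; set D = diag(2, 2, 2, 2, 2, 1, 2, 2, 1, 2) and form L = D - A. L has integer entries, so p(x) = det(xI - L) has integer coefficients. Expanding the determinant yields x^10 - 18x^9 + 136x^8 - 560x^7 + 1365x^6 - 2000x^5 + 1700x^4 - 750x^3 + 125x^2. The constant term is 0 because L is singular (the all-ones vector lies in its kernel). The eigenvalues sum to 18, which equals trace(L) = 2|E|.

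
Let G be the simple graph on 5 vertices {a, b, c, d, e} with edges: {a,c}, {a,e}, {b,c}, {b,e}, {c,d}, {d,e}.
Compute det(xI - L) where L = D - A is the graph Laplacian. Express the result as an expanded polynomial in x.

x^5 - 12x^4 + 51x^3 - 92x^2 + 60x

With the vertex order [a, b, c, d, e], the degrees are [2, 2, 3, 2, 3], giving D = diag(2, 2, 3, 2, 3) and L = D - A. The eigenvalues of L are [0, 2, 2, 3, 5]; the characteristic polynomial is the product of (x - lambda_i), which multiplies out to x^5 - 12x^4 + 51x^3 - 92x^2 + 60x. The coefficient of x^4 equals -trace(L) = -12, matching the sum of degrees.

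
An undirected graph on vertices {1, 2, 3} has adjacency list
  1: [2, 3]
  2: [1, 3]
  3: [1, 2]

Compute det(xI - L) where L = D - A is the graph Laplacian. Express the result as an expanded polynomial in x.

Each diagonal entry of L is the vertex degree and each off-diagonal entry is -1 where an edge is present, 0 otherwise; in the order [1, 2, 3] the diagonal is [2, 2, 2]. The eigenvalues of L are [0, 3, 3]; the characteristic polynomial is the product of (x - lambda_i), which multiplies out to x^3 - 6x^2 + 9x. The constant term is 0 because L is singular (the all-ones vector lies in its kernel). The eigenvalues sum to 6, which equals trace(L) = 2|E|.

x^3 - 6x^2 + 9x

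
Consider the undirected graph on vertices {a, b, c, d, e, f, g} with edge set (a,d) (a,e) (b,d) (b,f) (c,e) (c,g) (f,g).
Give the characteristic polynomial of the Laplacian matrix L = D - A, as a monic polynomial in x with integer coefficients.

Reading degrees in the order [a, b, c, d, e, f, g] gives [2, 2, 2, 2, 2, 2, 2]; set D = diag(2, 2, 2, 2, 2, 2, 2) and form L = D - A. Computing det(xI - L) by cofactor expansion (or equivalently via sum-over-permutations) gives x^7 - 14x^6 + 77x^5 - 210x^4 + 294x^3 - 196x^2 + 49x. Since p(0) = det(-L) = 0, x divides p(x). The largest eigenvalue, 3.8019, is at most the vertex count 7. By the matrix-tree theorem the graph has (1/7) * product of the nonzero eigenvalues = 7 spanning trees.

x^7 - 14x^6 + 77x^5 - 210x^4 + 294x^3 - 196x^2 + 49x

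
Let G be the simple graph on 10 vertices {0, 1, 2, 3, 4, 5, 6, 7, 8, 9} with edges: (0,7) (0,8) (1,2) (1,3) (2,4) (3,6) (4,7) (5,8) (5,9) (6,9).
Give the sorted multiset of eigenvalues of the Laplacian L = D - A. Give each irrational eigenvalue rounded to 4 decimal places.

[0, 0.3820, 0.3820, 1.3820, 1.3820, 2.6180, 2.6180, 3.6180, 3.6180, 4]

Reading degrees in the order [0, 1, 2, 3, 4, 5, 6, 7, 8, 9] gives [2, 2, 2, 2, 2, 2, 2, 2, 2, 2]; set D = diag(2, 2, 2, 2, 2, 2, 2, 2, 2, 2) and form L = D - A. Since every row of L sums to 0, the all-ones vector is in the kernel and 0 is an eigenvalue. The single zero eigenvalue shows the graph is connected. There is one zero in the spectrum, matching the 1 component. The eigenvalues sum to 20, which equals trace(L) = 2|E|.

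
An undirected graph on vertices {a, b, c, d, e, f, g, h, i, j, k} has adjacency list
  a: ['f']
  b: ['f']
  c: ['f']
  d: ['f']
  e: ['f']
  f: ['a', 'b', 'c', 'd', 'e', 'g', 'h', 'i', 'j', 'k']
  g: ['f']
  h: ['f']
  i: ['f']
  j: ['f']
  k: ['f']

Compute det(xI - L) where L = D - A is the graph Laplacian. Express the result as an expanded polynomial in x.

Each diagonal entry of L is the vertex degree and each off-diagonal entry is -1 where an edge is present, 0 otherwise; in the order [a, b, c, d, e, f, g, h, i, j, k] the diagonal is [1, 1, 1, 1, 1, 10, 1, 1, 1, 1, 1]. L has integer entries, so p(x) = det(xI - L) has integer coefficients. Expanding the determinant yields x^11 - 20x^10 + 135x^9 - 480x^8 + 1050x^7 - 1512x^6 + 1470x^5 - 960x^4 + 405x^3 - 100x^2 + 11x. Since p(0) = det(-L) = 0, x divides p(x). There is one zero in the spectrum, matching the 1 component. The eigenvalues sum to 20, which equals trace(L) = 2|E|.

x^11 - 20x^10 + 135x^9 - 480x^8 + 1050x^7 - 1512x^6 + 1470x^5 - 960x^4 + 405x^3 - 100x^2 + 11x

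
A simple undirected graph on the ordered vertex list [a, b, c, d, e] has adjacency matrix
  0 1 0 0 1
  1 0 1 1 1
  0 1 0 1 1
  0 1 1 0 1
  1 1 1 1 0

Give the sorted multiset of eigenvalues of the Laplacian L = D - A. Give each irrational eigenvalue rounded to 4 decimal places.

[0, 2, 4, 5, 5]

Reading degrees in the order [a, b, c, d, e] gives [2, 4, 3, 3, 4]; set D = diag(2, 4, 3, 3, 4) and form L = D - A. Diagonalising L (or applying a numerical eigensolver to the 5x5 matrix) gives the spectrum above. The single zero eigenvalue shows the graph is connected. The largest eigenvalue, 5, is at most the vertex count 5. By the matrix-tree theorem the graph has (1/5) * product of the nonzero eigenvalues = 40 spanning trees.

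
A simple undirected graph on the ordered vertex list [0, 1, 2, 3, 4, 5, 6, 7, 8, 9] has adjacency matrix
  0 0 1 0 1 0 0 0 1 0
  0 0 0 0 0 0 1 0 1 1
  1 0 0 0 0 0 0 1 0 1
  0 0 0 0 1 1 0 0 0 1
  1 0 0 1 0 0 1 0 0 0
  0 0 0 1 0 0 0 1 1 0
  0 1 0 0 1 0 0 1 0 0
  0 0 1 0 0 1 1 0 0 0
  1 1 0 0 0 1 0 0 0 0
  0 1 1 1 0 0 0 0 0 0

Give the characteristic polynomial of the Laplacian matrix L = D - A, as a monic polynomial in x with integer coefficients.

x^10 - 30x^9 + 390x^8 - 2880x^7 + 13305x^6 - 39882x^5 + 77640x^4 - 94800x^3 + 66000x^2 - 20000x

With the vertex order [0, 1, 2, 3, 4, 5, 6, 7, 8, 9], the degrees are [3, 3, 3, 3, 3, 3, 3, 3, 3, 3], giving D = diag(3, 3, 3, 3, 3, 3, 3, 3, 3, 3) and L = D - A. The eigenvalues of L are [0, 2, 2, 2, 2, 2, 5, 5, 5, 5]; the characteristic polynomial is the product of (x - lambda_i), which multiplies out to x^10 - 30x^9 + 390x^8 - 2880x^7 + 13305x^6 - 39882x^5 + 77640x^4 - 94800x^3 + 66000x^2 - 20000x. The coefficient of x^9 equals -trace(L) = -30, matching the sum of degrees. By the matrix-tree theorem the graph has (1/10) * product of the nonzero eigenvalues = 2000 spanning trees. The largest eigenvalue, 5, is at most the vertex count 10.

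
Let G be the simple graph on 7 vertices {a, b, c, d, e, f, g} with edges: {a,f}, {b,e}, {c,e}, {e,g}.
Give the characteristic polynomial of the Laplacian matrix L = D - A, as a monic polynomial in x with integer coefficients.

x^7 - 8x^6 + 21x^5 - 22x^4 + 8x^3

Reading degrees in the order [a, b, c, d, e, f, g] gives [1, 1, 1, 0, 3, 1, 1]; set D = diag(1, 1, 1, 0, 3, 1, 1) and form L = D - A. L has integer entries, so p(x) = det(xI - L) has integer coefficients. Expanding the determinant yields x^7 - 8x^6 + 21x^5 - 22x^4 + 8x^3. The constant term is 0 because L is singular (the all-ones vector lies in its kernel). The largest eigenvalue, 4, is at most the vertex count 7.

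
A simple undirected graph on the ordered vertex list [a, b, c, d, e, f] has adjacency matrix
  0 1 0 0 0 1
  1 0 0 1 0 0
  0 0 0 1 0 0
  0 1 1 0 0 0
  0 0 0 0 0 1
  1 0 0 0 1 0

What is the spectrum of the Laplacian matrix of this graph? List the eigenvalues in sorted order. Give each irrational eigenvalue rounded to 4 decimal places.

[0, 0.2679, 1, 2, 3, 3.7321]

With the vertex order [a, b, c, d, e, f], the degrees are [2, 2, 1, 2, 1, 2], giving D = diag(2, 2, 1, 2, 1, 2) and L = D - A. L is symmetric positive semidefinite, so every eigenvalue is real and nonnegative. The single zero eigenvalue shows the graph is connected. By the matrix-tree theorem the graph has (1/6) * product of the nonzero eigenvalues = 1 spanning tree. The largest eigenvalue, 3.7321, is at most the vertex count 6.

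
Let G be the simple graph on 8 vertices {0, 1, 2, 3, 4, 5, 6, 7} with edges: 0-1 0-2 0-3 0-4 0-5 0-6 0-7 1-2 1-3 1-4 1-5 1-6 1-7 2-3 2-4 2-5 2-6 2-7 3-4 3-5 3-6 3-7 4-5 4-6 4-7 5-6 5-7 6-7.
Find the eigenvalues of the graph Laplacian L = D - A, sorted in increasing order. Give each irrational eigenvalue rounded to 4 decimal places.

[0, 8, 8, 8, 8, 8, 8, 8]

Each diagonal entry of L is the vertex degree and each off-diagonal entry is -1 where an edge is present, 0 otherwise; in the order [0, 1, 2, 3, 4, 5, 6, 7] the diagonal is [7, 7, 7, 7, 7, 7, 7, 7]. Since every row of L sums to 0, the all-ones vector is in the kernel and 0 is an eigenvalue. The single zero eigenvalue shows the graph is connected. The eigenvalues sum to 56, which equals trace(L) = 2|E|.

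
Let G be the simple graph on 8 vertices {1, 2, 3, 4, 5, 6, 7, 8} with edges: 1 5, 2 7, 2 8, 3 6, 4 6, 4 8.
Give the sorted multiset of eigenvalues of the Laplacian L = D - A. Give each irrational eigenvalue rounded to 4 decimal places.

[0, 0, 0.2679, 1, 2, 2, 3, 3.7321]

Reading degrees in the order [1, 2, 3, 4, 5, 6, 7, 8] gives [1, 2, 1, 2, 1, 2, 1, 2]; set D = diag(1, 2, 1, 2, 1, 2, 1, 2) and form L = D - A. Diagonalising L (or applying a numerical eigensolver to the 8x8 matrix) gives the spectrum above. The 2 zero eigenvalues correspond to the 2 connected components. The largest eigenvalue, 3.7321, is at most the vertex count 8.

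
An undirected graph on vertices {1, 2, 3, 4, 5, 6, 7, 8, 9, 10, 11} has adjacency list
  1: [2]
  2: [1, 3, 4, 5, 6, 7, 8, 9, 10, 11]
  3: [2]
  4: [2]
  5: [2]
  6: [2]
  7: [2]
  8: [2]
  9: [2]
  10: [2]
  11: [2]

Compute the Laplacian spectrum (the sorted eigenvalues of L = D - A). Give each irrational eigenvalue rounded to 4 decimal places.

[0, 1, 1, 1, 1, 1, 1, 1, 1, 1, 11]

Each diagonal entry of L is the vertex degree and each off-diagonal entry is -1 where an edge is present, 0 otherwise; in the order [1, 2, 3, 4, 5, 6, 7, 8, 9, 10, 11] the diagonal is [1, 10, 1, 1, 1, 1, 1, 1, 1, 1, 1]. L is symmetric positive semidefinite, so every eigenvalue is real and nonnegative. The eigenvalues sum to 20, which equals trace(L) = 2|E|. By the matrix-tree theorem the graph has (1/11) * product of the nonzero eigenvalues = 1 spanning tree.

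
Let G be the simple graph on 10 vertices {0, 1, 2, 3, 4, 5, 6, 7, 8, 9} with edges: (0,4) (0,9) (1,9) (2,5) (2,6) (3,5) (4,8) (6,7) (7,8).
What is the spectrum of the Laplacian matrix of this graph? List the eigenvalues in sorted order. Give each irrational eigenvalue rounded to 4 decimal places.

[0, 0.0979, 0.3820, 0.8244, 1.3820, 2, 2.6180, 3.1756, 3.6180, 3.9021]

Each diagonal entry of L is the vertex degree and each off-diagonal entry is -1 where an edge is present, 0 otherwise; in the order [0, 1, 2, 3, 4, 5, 6, 7, 8, 9] the diagonal is [2, 1, 2, 1, 2, 2, 2, 2, 2, 2]. L is symmetric positive semidefinite, so every eigenvalue is real and nonnegative. The single zero eigenvalue shows the graph is connected. There is one zero in the spectrum, matching the 1 component.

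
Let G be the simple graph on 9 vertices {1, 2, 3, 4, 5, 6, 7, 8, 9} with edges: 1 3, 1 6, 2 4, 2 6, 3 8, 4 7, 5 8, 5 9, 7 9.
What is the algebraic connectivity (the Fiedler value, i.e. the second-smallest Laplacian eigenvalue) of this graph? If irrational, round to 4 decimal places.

With the vertex order [1, 2, 3, 4, 5, 6, 7, 8, 9], the degrees are [2, 2, 2, 2, 2, 2, 2, 2, 2], giving D = diag(2, 2, 2, 2, 2, 2, 2, 2, 2) and L = D - A. The smallest Laplacian eigenvalue is always 0. The next one, lambda_2 = 0.4679, measures how hard the graph is to disconnect: larger values mean better connectivity.

0.4679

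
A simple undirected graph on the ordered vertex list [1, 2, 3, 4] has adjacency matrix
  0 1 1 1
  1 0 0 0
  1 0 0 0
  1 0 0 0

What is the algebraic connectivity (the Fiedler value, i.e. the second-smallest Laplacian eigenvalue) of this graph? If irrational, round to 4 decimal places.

Reading degrees in the order [1, 2, 3, 4] gives [3, 1, 1, 1]; set D = diag(3, 1, 1, 1) and form L = D - A. The sorted Laplacian eigenvalues are [0, 1, 1, 4]; the algebraic connectivity is the second entry, 1. By the matrix-tree theorem the graph has (1/4) * product of the nonzero eigenvalues = 1 spanning tree. The eigenvalues sum to 6, which equals trace(L) = 2|E|.

1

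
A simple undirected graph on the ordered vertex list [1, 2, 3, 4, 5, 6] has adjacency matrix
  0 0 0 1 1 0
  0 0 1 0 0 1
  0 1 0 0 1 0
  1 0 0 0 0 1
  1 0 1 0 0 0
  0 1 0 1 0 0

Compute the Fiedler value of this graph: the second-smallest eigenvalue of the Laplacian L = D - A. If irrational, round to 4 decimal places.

1

Reading degrees in the order [1, 2, 3, 4, 5, 6] gives [2, 2, 2, 2, 2, 2]; set D = diag(2, 2, 2, 2, 2, 2) and form L = D - A. Computing the eigenvalues of L and sorting gives [0, 1, 1, 3, 3, 4]. The Fiedler value lambda_2 = 1 is strictly positive, so the graph is connected. The largest eigenvalue, 4, is at most the vertex count 6.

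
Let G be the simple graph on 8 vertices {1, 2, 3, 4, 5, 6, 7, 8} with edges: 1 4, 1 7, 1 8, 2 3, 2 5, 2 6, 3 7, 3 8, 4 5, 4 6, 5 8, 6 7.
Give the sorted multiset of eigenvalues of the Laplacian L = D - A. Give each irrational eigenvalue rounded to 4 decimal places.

[0, 2, 2, 2, 4, 4, 4, 6]

With the vertex order [1, 2, 3, 4, 5, 6, 7, 8], the degrees are [3, 3, 3, 3, 3, 3, 3, 3], giving D = diag(3, 3, 3, 3, 3, 3, 3, 3) and L = D - A. Diagonalising L (or applying a numerical eigensolver to the 8x8 matrix) gives the spectrum above. The single zero eigenvalue shows the graph is connected. The largest eigenvalue, 6, is at most the vertex count 8.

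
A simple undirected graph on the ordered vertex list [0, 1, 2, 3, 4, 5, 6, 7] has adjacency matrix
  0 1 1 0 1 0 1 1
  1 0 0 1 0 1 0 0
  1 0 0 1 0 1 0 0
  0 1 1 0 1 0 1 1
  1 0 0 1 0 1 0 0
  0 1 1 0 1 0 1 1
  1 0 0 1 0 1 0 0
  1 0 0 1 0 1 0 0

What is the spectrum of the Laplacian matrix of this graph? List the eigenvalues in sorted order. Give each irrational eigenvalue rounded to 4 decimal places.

[0, 3, 3, 3, 3, 5, 5, 8]

With the vertex order [0, 1, 2, 3, 4, 5, 6, 7], the degrees are [5, 3, 3, 5, 3, 5, 3, 3], giving D = diag(5, 3, 3, 5, 3, 5, 3, 3) and L = D - A. Diagonalising L (or applying a numerical eigensolver to the 8x8 matrix) gives the spectrum above.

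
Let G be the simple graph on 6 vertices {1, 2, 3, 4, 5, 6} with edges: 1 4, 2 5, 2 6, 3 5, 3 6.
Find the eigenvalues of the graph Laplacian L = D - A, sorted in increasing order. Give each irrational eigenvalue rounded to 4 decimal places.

Each diagonal entry of L is the vertex degree and each off-diagonal entry is -1 where an edge is present, 0 otherwise; in the order [1, 2, 3, 4, 5, 6] the diagonal is [1, 2, 2, 1, 2, 2]. L is symmetric positive semidefinite, so every eigenvalue is real and nonnegative. The 2 zero eigenvalues correspond to the 2 connected components. There are 2 zeros in the spectrum, matching the 2 components. The largest eigenvalue, 4, is at most the vertex count 6.

[0, 0, 2, 2, 2, 4]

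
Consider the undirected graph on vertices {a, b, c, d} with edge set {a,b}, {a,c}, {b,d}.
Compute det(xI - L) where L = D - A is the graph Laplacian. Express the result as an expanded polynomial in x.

Reading degrees in the order [a, b, c, d] gives [2, 2, 1, 1]; set D = diag(2, 2, 1, 1) and form L = D - A. L has integer entries, so p(x) = det(xI - L) has integer coefficients. Expanding the determinant yields x^4 - 6x^3 + 10x^2 - 4x. The constant term is 0 because L is singular (the all-ones vector lies in its kernel). The eigenvalues sum to 6, which equals trace(L) = 2|E|. By the matrix-tree theorem the graph has (1/4) * product of the nonzero eigenvalues = 1 spanning tree.

x^4 - 6x^3 + 10x^2 - 4x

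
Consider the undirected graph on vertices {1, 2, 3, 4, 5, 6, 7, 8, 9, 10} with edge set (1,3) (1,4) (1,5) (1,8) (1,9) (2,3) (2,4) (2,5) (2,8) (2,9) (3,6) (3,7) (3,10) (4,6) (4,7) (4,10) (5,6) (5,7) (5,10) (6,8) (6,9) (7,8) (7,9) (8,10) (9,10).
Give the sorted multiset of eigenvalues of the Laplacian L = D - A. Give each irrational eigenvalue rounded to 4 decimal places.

[0, 5, 5, 5, 5, 5, 5, 5, 5, 10]

Each diagonal entry of L is the vertex degree and each off-diagonal entry is -1 where an edge is present, 0 otherwise; in the order [1, 2, 3, 4, 5, 6, 7, 8, 9, 10] the diagonal is [5, 5, 5, 5, 5, 5, 5, 5, 5, 5]. L is symmetric positive semidefinite, so every eigenvalue is real and nonnegative. The single zero eigenvalue shows the graph is connected. There is one zero in the spectrum, matching the 1 component. By the matrix-tree theorem the graph has (1/10) * product of the nonzero eigenvalues = 390625 spanning trees.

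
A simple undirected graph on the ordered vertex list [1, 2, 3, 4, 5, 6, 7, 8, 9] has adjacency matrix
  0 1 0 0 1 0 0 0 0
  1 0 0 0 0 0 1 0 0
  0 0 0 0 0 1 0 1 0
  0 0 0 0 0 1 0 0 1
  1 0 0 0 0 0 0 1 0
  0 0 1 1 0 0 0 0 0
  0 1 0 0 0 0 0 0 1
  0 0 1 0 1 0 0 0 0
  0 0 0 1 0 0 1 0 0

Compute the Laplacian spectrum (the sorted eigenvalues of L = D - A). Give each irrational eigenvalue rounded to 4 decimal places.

With the vertex order [1, 2, 3, 4, 5, 6, 7, 8, 9], the degrees are [2, 2, 2, 2, 2, 2, 2, 2, 2], giving D = diag(2, 2, 2, 2, 2, 2, 2, 2, 2) and L = D - A. The multiplicity of 0 as a Laplacian eigenvalue equals the number of connected components. There is one zero in the spectrum, matching the 1 component.

[0, 0.4679, 0.4679, 1.6527, 1.6527, 3, 3, 3.8794, 3.8794]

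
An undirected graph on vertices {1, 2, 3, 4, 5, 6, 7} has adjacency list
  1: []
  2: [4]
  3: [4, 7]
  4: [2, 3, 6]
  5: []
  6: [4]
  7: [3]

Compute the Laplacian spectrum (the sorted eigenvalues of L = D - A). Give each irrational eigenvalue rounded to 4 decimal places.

With the vertex order [1, 2, 3, 4, 5, 6, 7], the degrees are [0, 1, 2, 3, 0, 1, 1], giving D = diag(0, 1, 2, 3, 0, 1, 1) and L = D - A. The multiplicity of 0 as a Laplacian eigenvalue equals the number of connected components. The 3 zero eigenvalues correspond to the 3 connected components.

[0, 0, 0, 0.5188, 1, 2.3111, 4.1701]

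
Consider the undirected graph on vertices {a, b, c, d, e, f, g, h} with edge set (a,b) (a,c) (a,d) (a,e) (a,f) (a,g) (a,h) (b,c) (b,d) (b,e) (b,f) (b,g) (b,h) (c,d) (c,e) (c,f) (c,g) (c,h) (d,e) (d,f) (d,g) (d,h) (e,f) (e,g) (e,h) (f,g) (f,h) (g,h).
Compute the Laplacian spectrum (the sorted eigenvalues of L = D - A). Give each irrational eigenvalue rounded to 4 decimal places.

Each diagonal entry of L is the vertex degree and each off-diagonal entry is -1 where an edge is present, 0 otherwise; in the order [a, b, c, d, e, f, g, h] the diagonal is [7, 7, 7, 7, 7, 7, 7, 7]. Diagonalising L (or applying a numerical eigensolver to the 8x8 matrix) gives the spectrum above. The eigenvalues sum to 56, which equals trace(L) = 2|E|. By the matrix-tree theorem the graph has (1/8) * product of the nonzero eigenvalues = 262144 spanning trees.

[0, 8, 8, 8, 8, 8, 8, 8]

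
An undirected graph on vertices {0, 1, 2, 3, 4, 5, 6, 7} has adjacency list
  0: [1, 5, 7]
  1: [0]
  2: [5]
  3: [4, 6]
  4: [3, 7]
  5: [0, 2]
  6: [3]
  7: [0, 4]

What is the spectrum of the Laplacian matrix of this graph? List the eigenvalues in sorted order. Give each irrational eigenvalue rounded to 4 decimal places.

Reading degrees in the order [0, 1, 2, 3, 4, 5, 6, 7] gives [3, 1, 1, 2, 2, 2, 1, 2]; set D = diag(3, 1, 1, 2, 2, 2, 1, 2) and form L = D - A. Diagonalising L (or applying a numerical eigensolver to the 8x8 matrix) gives the spectrum above. The single zero eigenvalue shows the graph is connected.

[0, 0.1864, 0.5858, 1, 2, 2.4707, 3.4142, 4.3429]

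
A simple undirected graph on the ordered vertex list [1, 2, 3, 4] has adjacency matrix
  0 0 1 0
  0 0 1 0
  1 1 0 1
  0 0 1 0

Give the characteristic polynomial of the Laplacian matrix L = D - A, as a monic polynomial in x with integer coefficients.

Each diagonal entry of L is the vertex degree and each off-diagonal entry is -1 where an edge is present, 0 otherwise; in the order [1, 2, 3, 4] the diagonal is [1, 1, 3, 1]. The eigenvalues of L are [0, 1, 1, 4]; the characteristic polynomial is the product of (x - lambda_i), which multiplies out to x^4 - 6x^3 + 9x^2 - 4x. The coefficient of x^3 equals -trace(L) = -6, matching the sum of degrees. By the matrix-tree theorem the graph has (1/4) * product of the nonzero eigenvalues = 1 spanning tree.

x^4 - 6x^3 + 9x^2 - 4x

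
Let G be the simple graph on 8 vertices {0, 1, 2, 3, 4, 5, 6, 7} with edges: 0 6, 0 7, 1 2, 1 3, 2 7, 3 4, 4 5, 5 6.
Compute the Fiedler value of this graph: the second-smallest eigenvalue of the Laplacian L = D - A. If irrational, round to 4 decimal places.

0.5858

With the vertex order [0, 1, 2, 3, 4, 5, 6, 7], the degrees are [2, 2, 2, 2, 2, 2, 2, 2], giving D = diag(2, 2, 2, 2, 2, 2, 2, 2) and L = D - A. Computing the eigenvalues of L and sorting gives [0, 0.5858, 0.5858, 2, 2, 3.4142, 3.4142, 4]. The Fiedler value lambda_2 = 0.5858 is strictly positive, so the graph is connected. The eigenvalues sum to 16, which equals trace(L) = 2|E|.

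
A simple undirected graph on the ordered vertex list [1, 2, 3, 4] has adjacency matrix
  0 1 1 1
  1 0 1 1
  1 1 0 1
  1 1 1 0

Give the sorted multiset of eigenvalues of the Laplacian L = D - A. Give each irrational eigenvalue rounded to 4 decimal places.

With the vertex order [1, 2, 3, 4], the degrees are [3, 3, 3, 3], giving D = diag(3, 3, 3, 3) and L = D - A. Since every row of L sums to 0, the all-ones vector is in the kernel and 0 is an eigenvalue. The single zero eigenvalue shows the graph is connected.

[0, 4, 4, 4]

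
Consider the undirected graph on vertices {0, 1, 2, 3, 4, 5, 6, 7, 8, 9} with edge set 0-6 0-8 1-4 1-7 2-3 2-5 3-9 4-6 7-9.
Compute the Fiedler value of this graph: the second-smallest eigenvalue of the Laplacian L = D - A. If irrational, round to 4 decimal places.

Each diagonal entry of L is the vertex degree and each off-diagonal entry is -1 where an edge is present, 0 otherwise; in the order [0, 1, 2, 3, 4, 5, 6, 7, 8, 9] the diagonal is [2, 2, 2, 2, 2, 1, 2, 2, 1, 2]. The smallest Laplacian eigenvalue is always 0. The next one, lambda_2 = 0.0979, measures how hard the graph is to disconnect: larger values mean better connectivity. There is one zero in the spectrum, matching the 1 component.

0.0979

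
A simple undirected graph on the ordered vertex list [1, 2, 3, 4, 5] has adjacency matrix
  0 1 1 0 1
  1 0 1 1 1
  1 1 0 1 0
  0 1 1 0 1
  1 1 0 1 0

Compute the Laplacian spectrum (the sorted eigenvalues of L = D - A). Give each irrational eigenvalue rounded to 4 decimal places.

Each diagonal entry of L is the vertex degree and each off-diagonal entry is -1 where an edge is present, 0 otherwise; in the order [1, 2, 3, 4, 5] the diagonal is [3, 4, 3, 3, 3]. L is symmetric positive semidefinite, so every eigenvalue is real and nonnegative. The largest eigenvalue, 5, is at most the vertex count 5. The eigenvalues sum to 16, which equals trace(L) = 2|E|.

[0, 3, 3, 5, 5]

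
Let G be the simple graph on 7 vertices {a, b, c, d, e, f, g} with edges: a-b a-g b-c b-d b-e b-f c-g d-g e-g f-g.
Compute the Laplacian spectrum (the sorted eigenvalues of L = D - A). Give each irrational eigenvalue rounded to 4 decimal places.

[0, 2, 2, 2, 2, 5, 7]

With the vertex order [a, b, c, d, e, f, g], the degrees are [2, 5, 2, 2, 2, 2, 5], giving D = diag(2, 5, 2, 2, 2, 2, 5) and L = D - A. Diagonalising L (or applying a numerical eigensolver to the 7x7 matrix) gives the spectrum above. The largest eigenvalue, 7, is at most the vertex count 7.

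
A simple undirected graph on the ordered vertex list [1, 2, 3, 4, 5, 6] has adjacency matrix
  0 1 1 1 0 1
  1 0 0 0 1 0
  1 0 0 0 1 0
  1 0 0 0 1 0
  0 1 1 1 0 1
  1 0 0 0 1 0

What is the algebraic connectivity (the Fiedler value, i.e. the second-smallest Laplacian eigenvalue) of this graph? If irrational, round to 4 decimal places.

With the vertex order [1, 2, 3, 4, 5, 6], the degrees are [4, 2, 2, 2, 4, 2], giving D = diag(4, 2, 2, 2, 4, 2) and L = D - A. Computing the eigenvalues of L and sorting gives [0, 2, 2, 2, 4, 6]. The Fiedler value lambda_2 = 2 is strictly positive, so the graph is connected. The largest eigenvalue, 6, is at most the vertex count 6. By the matrix-tree theorem the graph has (1/6) * product of the nonzero eigenvalues = 32 spanning trees.

2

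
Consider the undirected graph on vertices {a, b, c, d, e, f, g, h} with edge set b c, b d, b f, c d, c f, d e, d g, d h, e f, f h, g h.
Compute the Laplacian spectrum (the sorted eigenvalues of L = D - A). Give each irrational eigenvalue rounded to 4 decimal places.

[0, 0, 1.4424, 2, 3.3228, 4, 4.6772, 6.5576]

With the vertex order [a, b, c, d, e, f, g, h], the degrees are [0, 3, 3, 5, 2, 4, 2, 3], giving D = diag(0, 3, 3, 5, 2, 4, 2, 3) and L = D - A. Since every row of L sums to 0, the all-ones vector is in the kernel and 0 is an eigenvalue. The 2 zero eigenvalues correspond to the 2 connected components. The largest eigenvalue, 6.5576, is at most the vertex count 8. The eigenvalues sum to 22, which equals trace(L) = 2|E|.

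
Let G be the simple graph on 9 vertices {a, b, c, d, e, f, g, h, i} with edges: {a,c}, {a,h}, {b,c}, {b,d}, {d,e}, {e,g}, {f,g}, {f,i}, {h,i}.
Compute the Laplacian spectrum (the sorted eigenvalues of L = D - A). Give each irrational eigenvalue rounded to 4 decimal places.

[0, 0.4679, 0.4679, 1.6527, 1.6527, 3, 3, 3.8794, 3.8794]

Reading degrees in the order [a, b, c, d, e, f, g, h, i] gives [2, 2, 2, 2, 2, 2, 2, 2, 2]; set D = diag(2, 2, 2, 2, 2, 2, 2, 2, 2) and form L = D - A. The multiplicity of 0 as a Laplacian eigenvalue equals the number of connected components.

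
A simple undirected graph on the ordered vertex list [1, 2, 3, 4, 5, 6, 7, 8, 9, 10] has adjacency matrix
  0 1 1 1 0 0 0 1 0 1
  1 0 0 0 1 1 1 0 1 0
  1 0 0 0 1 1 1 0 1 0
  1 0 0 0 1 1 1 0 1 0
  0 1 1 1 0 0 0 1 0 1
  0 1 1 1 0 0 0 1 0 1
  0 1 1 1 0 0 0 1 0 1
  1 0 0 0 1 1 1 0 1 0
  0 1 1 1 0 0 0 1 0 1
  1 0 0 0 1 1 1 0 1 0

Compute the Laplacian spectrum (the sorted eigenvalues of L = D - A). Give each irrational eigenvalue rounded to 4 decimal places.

[0, 5, 5, 5, 5, 5, 5, 5, 5, 10]

With the vertex order [1, 2, 3, 4, 5, 6, 7, 8, 9, 10], the degrees are [5, 5, 5, 5, 5, 5, 5, 5, 5, 5], giving D = diag(5, 5, 5, 5, 5, 5, 5, 5, 5, 5) and L = D - A. Since every row of L sums to 0, the all-ones vector is in the kernel and 0 is an eigenvalue. The single zero eigenvalue shows the graph is connected. There is one zero in the spectrum, matching the 1 component.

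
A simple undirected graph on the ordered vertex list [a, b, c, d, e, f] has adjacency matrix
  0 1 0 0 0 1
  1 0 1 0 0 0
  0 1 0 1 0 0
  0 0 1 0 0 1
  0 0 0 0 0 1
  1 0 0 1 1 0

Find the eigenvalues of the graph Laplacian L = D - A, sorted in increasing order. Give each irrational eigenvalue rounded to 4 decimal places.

Each diagonal entry of L is the vertex degree and each off-diagonal entry is -1 where an edge is present, 0 otherwise; in the order [a, b, c, d, e, f] the diagonal is [2, 2, 2, 2, 1, 3]. Diagonalising L (or applying a numerical eigensolver to the 6x6 matrix) gives the spectrum above. The eigenvalues sum to 12, which equals trace(L) = 2|E|.

[0, 0.6972, 1.3820, 2, 3.6180, 4.3028]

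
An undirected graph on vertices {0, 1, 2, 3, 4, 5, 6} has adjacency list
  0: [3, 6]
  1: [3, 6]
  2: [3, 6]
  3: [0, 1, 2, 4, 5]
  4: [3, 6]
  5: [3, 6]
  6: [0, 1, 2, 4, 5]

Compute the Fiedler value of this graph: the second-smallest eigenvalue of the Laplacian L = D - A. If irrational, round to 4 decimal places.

2

Reading degrees in the order [0, 1, 2, 3, 4, 5, 6] gives [2, 2, 2, 5, 2, 2, 5]; set D = diag(2, 2, 2, 5, 2, 2, 5) and form L = D - A. Computing the eigenvalues of L and sorting gives [0, 2, 2, 2, 2, 5, 7]. The Fiedler value lambda_2 = 2 is strictly positive, so the graph is connected. By the matrix-tree theorem the graph has (1/7) * product of the nonzero eigenvalues = 80 spanning trees.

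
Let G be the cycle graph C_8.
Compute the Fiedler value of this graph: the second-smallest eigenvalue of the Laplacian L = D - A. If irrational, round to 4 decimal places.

0.5858

The graph has 8 vertices and degree multiset [2, 2, 2, 2, 2, 2, 2, 2]; D is the diagonal matrix of degrees and L = D - A. The smallest Laplacian eigenvalue is always 0. The next one, lambda_2 = 0.5858, measures how hard the graph is to disconnect: larger values mean better connectivity. By the matrix-tree theorem the graph has (1/8) * product of the nonzero eigenvalues = 8 spanning trees.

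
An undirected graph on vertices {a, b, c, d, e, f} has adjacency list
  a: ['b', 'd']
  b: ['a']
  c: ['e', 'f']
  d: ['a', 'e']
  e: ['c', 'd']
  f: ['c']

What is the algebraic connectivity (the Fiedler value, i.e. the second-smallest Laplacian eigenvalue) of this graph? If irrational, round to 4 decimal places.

With the vertex order [a, b, c, d, e, f], the degrees are [2, 1, 2, 2, 2, 1], giving D = diag(2, 1, 2, 2, 2, 1) and L = D - A. The smallest Laplacian eigenvalue is always 0. The next one, lambda_2 = 0.2679, measures how hard the graph is to disconnect: larger values mean better connectivity. The eigenvalues sum to 10, which equals trace(L) = 2|E|. The largest eigenvalue, 3.7321, is at most the vertex count 6.

0.2679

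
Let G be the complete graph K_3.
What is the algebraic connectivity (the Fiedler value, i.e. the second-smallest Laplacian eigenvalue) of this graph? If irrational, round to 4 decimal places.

The graph has 3 vertices and degree multiset [2, 2, 2]; D is the diagonal matrix of degrees and L = D - A. The smallest Laplacian eigenvalue is always 0. The next one, lambda_2 = 3, measures how hard the graph is to disconnect: larger values mean better connectivity. The eigenvalues sum to 6, which equals trace(L) = 2|E|. The largest eigenvalue, 3, is at most the vertex count 3.

3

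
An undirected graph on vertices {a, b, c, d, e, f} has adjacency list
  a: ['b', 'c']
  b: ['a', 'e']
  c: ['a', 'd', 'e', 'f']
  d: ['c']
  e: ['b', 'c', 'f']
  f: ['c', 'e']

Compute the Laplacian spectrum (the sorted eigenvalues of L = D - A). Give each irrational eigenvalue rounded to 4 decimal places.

[0, 0.8817, 1.4506, 2.5341, 3.8647, 5.2688]

Reading degrees in the order [a, b, c, d, e, f] gives [2, 2, 4, 1, 3, 2]; set D = diag(2, 2, 4, 1, 3, 2) and form L = D - A. Since every row of L sums to 0, the all-ones vector is in the kernel and 0 is an eigenvalue. The largest eigenvalue, 5.2688, is at most the vertex count 6.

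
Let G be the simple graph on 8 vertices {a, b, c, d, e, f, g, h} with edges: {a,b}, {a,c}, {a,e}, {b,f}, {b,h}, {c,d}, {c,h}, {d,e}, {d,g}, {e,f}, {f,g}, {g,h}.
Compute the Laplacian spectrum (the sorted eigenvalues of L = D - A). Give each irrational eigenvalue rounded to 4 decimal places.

[0, 2, 2, 2, 4, 4, 4, 6]

Each diagonal entry of L is the vertex degree and each off-diagonal entry is -1 where an edge is present, 0 otherwise; in the order [a, b, c, d, e, f, g, h] the diagonal is [3, 3, 3, 3, 3, 3, 3, 3]. Since every row of L sums to 0, the all-ones vector is in the kernel and 0 is an eigenvalue. There is one zero in the spectrum, matching the 1 component. The largest eigenvalue, 6, is at most the vertex count 8.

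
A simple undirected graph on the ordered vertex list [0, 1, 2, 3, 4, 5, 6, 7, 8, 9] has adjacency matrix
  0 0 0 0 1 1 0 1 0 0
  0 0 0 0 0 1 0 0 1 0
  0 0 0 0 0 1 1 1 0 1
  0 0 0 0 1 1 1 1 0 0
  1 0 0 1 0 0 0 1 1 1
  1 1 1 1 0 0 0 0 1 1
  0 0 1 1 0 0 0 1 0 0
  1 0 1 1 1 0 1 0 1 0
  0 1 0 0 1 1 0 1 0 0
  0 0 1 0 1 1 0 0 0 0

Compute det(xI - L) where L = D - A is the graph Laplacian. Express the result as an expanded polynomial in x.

x^10 - 40x^9 + 692x^8 - 6788x^7 + 41555x^6 - 164414x^5 + 419762x^4 - 665642x^3 + 593664x^2 - 226280x

Reading degrees in the order [0, 1, 2, 3, 4, 5, 6, 7, 8, 9] gives [3, 2, 4, 4, 5, 6, 3, 6, 4, 3]; set D = diag(3, 2, 4, 4, 5, 6, 3, 6, 4, 3) and form L = D - A. Computing det(xI - L) by cofactor expansion (or equivalently via sum-over-permutations) gives x^10 - 40x^9 + 692x^8 - 6788x^7 + 41555x^6 - 164414x^5 + 419762x^4 - 665642x^3 + 593664x^2 - 226280x. The coefficient of x^9 equals -trace(L) = -40, matching the sum of degrees. The eigenvalues sum to 40, which equals trace(L) = 2|E|.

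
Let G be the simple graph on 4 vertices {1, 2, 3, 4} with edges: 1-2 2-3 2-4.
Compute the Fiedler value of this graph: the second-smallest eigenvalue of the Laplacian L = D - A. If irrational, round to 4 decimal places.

1

Reading degrees in the order [1, 2, 3, 4] gives [1, 3, 1, 1]; set D = diag(1, 3, 1, 1) and form L = D - A. The sorted Laplacian eigenvalues are [0, 1, 1, 4]; the algebraic connectivity is the second entry, 1. There is one zero in the spectrum, matching the 1 component.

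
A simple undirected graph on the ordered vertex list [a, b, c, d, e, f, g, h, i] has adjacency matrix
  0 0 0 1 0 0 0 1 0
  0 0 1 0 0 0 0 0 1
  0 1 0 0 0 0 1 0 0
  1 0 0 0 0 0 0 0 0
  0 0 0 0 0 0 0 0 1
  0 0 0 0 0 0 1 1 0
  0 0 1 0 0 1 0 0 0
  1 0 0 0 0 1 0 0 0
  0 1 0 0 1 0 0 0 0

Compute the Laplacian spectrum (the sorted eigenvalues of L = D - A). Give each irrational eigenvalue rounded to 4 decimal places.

[0, 0.1206, 0.4679, 1, 1.6527, 2.3473, 3, 3.5321, 3.8794]

With the vertex order [a, b, c, d, e, f, g, h, i], the degrees are [2, 2, 2, 1, 1, 2, 2, 2, 2], giving D = diag(2, 2, 2, 1, 1, 2, 2, 2, 2) and L = D - A. L is symmetric positive semidefinite, so every eigenvalue is real and nonnegative. The single zero eigenvalue shows the graph is connected.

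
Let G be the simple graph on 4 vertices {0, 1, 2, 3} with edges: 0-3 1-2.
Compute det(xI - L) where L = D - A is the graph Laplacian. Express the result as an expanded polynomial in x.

x^4 - 4x^3 + 4x^2

Reading degrees in the order [0, 1, 2, 3] gives [1, 1, 1, 1]; set D = diag(1, 1, 1, 1) and form L = D - A. The eigenvalues of L are [0, 0, 2, 2]; the characteristic polynomial is the product of (x - lambda_i), which multiplies out to x^4 - 4x^3 + 4x^2. The constant term is 0 because L is singular (the all-ones vector lies in its kernel).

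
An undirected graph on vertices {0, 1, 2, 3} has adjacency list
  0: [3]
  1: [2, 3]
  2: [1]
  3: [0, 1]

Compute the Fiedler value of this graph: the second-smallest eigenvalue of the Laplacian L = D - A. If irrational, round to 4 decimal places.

0.5858

Reading degrees in the order [0, 1, 2, 3] gives [1, 2, 1, 2]; set D = diag(1, 2, 1, 2) and form L = D - A. Computing the eigenvalues of L and sorting gives [0, 0.5858, 2, 3.4142]. The Fiedler value lambda_2 = 0.5858 is strictly positive, so the graph is connected. The eigenvalues sum to 6, which equals trace(L) = 2|E|.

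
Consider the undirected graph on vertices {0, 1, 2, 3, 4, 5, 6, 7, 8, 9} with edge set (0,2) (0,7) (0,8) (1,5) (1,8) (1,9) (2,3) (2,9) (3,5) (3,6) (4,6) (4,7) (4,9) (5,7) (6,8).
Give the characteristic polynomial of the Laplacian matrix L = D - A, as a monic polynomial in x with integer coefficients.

x^10 - 30x^9 + 390x^8 - 2880x^7 + 13305x^6 - 39882x^5 + 77640x^4 - 94800x^3 + 66000x^2 - 20000x

Each diagonal entry of L is the vertex degree and each off-diagonal entry is -1 where an edge is present, 0 otherwise; in the order [0, 1, 2, 3, 4, 5, 6, 7, 8, 9] the diagonal is [3, 3, 3, 3, 3, 3, 3, 3, 3, 3]. Computing det(xI - L) by cofactor expansion (or equivalently via sum-over-permutations) gives x^10 - 30x^9 + 390x^8 - 2880x^7 + 13305x^6 - 39882x^5 + 77640x^4 - 94800x^3 + 66000x^2 - 20000x. The coefficient of x^9 equals -trace(L) = -30, matching the sum of degrees. There is one zero in the spectrum, matching the 1 component. By the matrix-tree theorem the graph has (1/10) * product of the nonzero eigenvalues = 2000 spanning trees.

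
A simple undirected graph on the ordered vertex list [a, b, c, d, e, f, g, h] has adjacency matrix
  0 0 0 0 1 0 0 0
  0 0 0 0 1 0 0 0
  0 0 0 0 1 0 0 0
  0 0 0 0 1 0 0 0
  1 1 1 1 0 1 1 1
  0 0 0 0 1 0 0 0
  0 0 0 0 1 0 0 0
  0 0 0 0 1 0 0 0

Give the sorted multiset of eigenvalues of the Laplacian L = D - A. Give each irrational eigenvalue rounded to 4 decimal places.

With the vertex order [a, b, c, d, e, f, g, h], the degrees are [1, 1, 1, 1, 7, 1, 1, 1], giving D = diag(1, 1, 1, 1, 7, 1, 1, 1) and L = D - A. Diagonalising L (or applying a numerical eigensolver to the 8x8 matrix) gives the spectrum above. The single zero eigenvalue shows the graph is connected.

[0, 1, 1, 1, 1, 1, 1, 8]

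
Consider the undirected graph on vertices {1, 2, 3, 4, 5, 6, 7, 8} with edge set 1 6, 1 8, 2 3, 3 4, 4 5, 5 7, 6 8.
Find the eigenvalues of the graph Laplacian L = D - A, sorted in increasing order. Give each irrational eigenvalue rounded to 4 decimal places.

[0, 0, 0.3820, 1.3820, 2.6180, 3, 3, 3.6180]

Reading degrees in the order [1, 2, 3, 4, 5, 6, 7, 8] gives [2, 1, 2, 2, 2, 2, 1, 2]; set D = diag(2, 1, 2, 2, 2, 2, 1, 2) and form L = D - A. L is symmetric positive semidefinite, so every eigenvalue is real and nonnegative. The 2 zero eigenvalues correspond to the 2 connected components. There are 2 zeros in the spectrum, matching the 2 components.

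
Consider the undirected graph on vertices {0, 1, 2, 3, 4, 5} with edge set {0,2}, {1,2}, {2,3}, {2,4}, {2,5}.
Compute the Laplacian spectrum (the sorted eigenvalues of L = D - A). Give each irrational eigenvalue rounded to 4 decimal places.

Reading degrees in the order [0, 1, 2, 3, 4, 5] gives [1, 1, 5, 1, 1, 1]; set D = diag(1, 1, 5, 1, 1, 1) and form L = D - A. L is symmetric positive semidefinite, so every eigenvalue is real and nonnegative. There is one zero in the spectrum, matching the 1 component.

[0, 1, 1, 1, 1, 6]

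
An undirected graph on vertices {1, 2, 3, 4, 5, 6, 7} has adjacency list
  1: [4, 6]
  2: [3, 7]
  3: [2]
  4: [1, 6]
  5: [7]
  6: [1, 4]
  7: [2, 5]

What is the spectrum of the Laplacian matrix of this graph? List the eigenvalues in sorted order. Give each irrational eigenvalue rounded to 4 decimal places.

Each diagonal entry of L is the vertex degree and each off-diagonal entry is -1 where an edge is present, 0 otherwise; in the order [1, 2, 3, 4, 5, 6, 7] the diagonal is [2, 2, 1, 2, 1, 2, 2]. Diagonalising L (or applying a numerical eigensolver to the 7x7 matrix) gives the spectrum above. The 2 zero eigenvalues correspond to the 2 connected components. The largest eigenvalue, 3.4142, is at most the vertex count 7.

[0, 0, 0.5858, 2, 3, 3, 3.4142]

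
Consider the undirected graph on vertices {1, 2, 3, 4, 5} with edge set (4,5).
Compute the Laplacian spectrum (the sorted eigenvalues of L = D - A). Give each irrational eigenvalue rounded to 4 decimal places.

[0, 0, 0, 0, 2]

With the vertex order [1, 2, 3, 4, 5], the degrees are [0, 0, 0, 1, 1], giving D = diag(0, 0, 0, 1, 1) and L = D - A. L is symmetric positive semidefinite, so every eigenvalue is real and nonnegative. The 4 zero eigenvalues correspond to the 4 connected components. The eigenvalues sum to 2, which equals trace(L) = 2|E|.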